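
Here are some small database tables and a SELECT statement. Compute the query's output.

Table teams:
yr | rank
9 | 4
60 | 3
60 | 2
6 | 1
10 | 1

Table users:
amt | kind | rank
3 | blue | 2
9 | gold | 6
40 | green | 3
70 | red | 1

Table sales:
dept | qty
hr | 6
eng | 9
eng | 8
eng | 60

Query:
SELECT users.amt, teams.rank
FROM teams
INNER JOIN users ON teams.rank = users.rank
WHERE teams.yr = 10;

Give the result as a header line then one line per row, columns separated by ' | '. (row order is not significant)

After JOIN users (4 rows):
teams.yr | teams.rank | users.amt | users.kind | users.rank
60 | 3 | 40 | green | 3
60 | 2 | 3 | blue | 2
6 | 1 | 70 | red | 1
10 | 1 | 70 | red | 1
After WHERE (1 rows):
teams.yr | teams.rank | users.amt | users.kind | users.rank
10 | 1 | 70 | red | 1
After SELECT (1 rows):
users.amt | teams.rank
70 | 1

== RESULT ==
users.amt | teams.rank
70 | 1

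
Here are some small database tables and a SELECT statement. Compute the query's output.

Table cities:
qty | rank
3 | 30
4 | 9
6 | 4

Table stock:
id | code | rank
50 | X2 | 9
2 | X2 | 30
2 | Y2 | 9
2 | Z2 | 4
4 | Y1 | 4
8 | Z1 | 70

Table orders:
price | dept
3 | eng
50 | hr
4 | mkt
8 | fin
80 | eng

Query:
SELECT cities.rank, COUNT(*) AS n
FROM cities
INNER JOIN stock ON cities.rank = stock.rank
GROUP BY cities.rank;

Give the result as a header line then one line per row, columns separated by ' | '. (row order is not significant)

After JOIN stock (5 rows):
cities.qty | cities.rank | stock.id | stock.code | stock.rank
3 | 30 | 2 | X2 | 30
4 | 9 | 50 | X2 | 9
4 | 9 | 2 | Y2 | 9
6 | 4 | 2 | Z2 | 4
6 | 4 | 4 | Y1 | 4
After GROUP BY (3 rows):
cities.rank | n
30 | 1
9 | 2
4 | 2

== RESULT ==
cities.rank | n
30 | 1
9 | 2
4 | 2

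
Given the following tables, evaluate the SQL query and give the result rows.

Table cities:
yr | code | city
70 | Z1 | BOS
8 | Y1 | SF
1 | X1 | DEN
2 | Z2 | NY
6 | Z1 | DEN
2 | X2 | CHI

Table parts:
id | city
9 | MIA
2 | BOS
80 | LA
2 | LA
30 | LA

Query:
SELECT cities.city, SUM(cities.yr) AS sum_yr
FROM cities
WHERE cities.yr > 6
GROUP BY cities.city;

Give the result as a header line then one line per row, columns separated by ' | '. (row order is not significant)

After WHERE (2 rows):
cities.yr | cities.code | cities.city
70 | Z1 | BOS
8 | Y1 | SF
After GROUP BY (2 rows):
cities.city | sum_yr
BOS | 70
SF | 8

== RESULT ==
cities.city | sum_yr
BOS | 70
SF | 8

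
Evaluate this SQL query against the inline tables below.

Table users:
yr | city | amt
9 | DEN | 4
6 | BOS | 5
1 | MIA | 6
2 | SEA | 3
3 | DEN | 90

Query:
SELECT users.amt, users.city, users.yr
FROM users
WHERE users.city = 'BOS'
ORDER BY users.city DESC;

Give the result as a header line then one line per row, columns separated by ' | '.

After WHERE (1 rows):
users.yr | users.city | users.amt
6 | BOS | 5
After SELECT (1 rows):
users.amt | users.city | users.yr
5 | BOS | 6
After ORDER BY (1 rows):
users.amt | users.city | users.yr
5 | BOS | 6

== RESULT ==
users.amt | users.city | users.yr
5 | BOS | 6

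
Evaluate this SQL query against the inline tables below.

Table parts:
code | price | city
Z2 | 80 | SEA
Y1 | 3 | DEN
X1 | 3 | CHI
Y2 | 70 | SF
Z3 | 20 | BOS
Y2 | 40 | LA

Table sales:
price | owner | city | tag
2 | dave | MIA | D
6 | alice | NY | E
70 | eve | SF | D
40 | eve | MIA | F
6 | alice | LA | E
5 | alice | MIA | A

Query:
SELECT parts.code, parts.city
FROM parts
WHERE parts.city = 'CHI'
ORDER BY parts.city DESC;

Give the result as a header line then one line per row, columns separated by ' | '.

== RESULT ==
parts.code | parts.city
X1 | CHI

Derivation:
After WHERE (1 rows):
parts.code | parts.price | parts.city
X1 | 3 | CHI
After SELECT (1 rows):
parts.code | parts.city
X1 | CHI
After ORDER BY (1 rows):
parts.code | parts.city
X1 | CHI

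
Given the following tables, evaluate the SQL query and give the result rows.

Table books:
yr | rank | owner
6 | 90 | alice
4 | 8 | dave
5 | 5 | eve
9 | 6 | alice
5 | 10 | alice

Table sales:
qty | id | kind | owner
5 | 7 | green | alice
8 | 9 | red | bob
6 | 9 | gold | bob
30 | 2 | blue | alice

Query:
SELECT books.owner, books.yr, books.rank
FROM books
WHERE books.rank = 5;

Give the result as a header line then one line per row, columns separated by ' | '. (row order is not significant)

After WHERE (1 rows):
books.yr | books.rank | books.owner
5 | 5 | eve
After SELECT (1 rows):
books.owner | books.yr | books.rank
eve | 5 | 5

== RESULT ==
books.owner | books.yr | books.rank
eve | 5 | 5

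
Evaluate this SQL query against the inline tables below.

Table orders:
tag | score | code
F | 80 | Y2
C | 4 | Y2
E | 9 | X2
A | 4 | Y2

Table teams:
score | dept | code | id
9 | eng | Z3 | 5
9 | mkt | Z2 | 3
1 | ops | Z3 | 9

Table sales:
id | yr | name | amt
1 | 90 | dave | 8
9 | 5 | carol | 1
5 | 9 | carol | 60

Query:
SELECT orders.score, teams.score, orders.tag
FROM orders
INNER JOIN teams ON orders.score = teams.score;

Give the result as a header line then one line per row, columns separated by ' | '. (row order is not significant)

After JOIN teams (2 rows):
orders.tag | orders.score | orders.code | teams.score | teams.dept | teams.code | teams.id
E | 9 | X2 | 9 | eng | Z3 | 5
E | 9 | X2 | 9 | mkt | Z2 | 3
After SELECT (2 rows):
orders.score | teams.score | orders.tag
9 | 9 | E
9 | 9 | E

== RESULT ==
orders.score | teams.score | orders.tag
9 | 9 | E
9 | 9 | E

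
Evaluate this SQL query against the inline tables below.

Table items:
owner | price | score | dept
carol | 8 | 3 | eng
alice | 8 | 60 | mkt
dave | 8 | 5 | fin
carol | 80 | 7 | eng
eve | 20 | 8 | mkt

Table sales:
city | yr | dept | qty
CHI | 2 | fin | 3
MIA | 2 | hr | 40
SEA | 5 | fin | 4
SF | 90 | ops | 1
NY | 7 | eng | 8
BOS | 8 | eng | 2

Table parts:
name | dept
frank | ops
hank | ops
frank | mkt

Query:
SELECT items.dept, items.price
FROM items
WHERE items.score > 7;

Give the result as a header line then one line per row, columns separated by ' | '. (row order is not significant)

After WHERE (2 rows):
items.owner | items.price | items.score | items.dept
alice | 8 | 60 | mkt
eve | 20 | 8 | mkt
After SELECT (2 rows):
items.dept | items.price
mkt | 8
mkt | 20

== RESULT ==
items.dept | items.price
mkt | 8
mkt | 20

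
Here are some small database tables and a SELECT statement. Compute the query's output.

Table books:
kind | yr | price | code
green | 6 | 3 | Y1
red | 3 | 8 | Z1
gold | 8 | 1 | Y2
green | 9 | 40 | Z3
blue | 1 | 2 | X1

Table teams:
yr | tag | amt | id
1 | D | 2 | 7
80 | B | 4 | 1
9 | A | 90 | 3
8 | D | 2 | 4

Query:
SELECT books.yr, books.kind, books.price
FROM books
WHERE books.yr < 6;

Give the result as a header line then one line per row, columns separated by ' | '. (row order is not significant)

After WHERE (2 rows):
books.kind | books.yr | books.price | books.code
red | 3 | 8 | Z1
blue | 1 | 2 | X1
After SELECT (2 rows):
books.yr | books.kind | books.price
3 | red | 8
1 | blue | 2

== RESULT ==
books.yr | books.kind | books.price
3 | red | 8
1 | blue | 2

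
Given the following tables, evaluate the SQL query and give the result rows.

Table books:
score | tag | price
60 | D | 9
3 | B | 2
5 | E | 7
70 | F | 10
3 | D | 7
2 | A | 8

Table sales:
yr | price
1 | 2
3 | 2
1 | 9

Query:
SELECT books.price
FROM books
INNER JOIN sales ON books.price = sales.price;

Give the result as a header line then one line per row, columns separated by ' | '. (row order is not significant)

== RESULT ==
books.price
9
2
2

Derivation:
After JOIN sales (3 rows):
books.score | books.tag | books.price | sales.yr | sales.price
60 | D | 9 | 1 | 9
3 | B | 2 | 1 | 2
3 | B | 2 | 3 | 2
After SELECT (3 rows):
books.price
9
2
2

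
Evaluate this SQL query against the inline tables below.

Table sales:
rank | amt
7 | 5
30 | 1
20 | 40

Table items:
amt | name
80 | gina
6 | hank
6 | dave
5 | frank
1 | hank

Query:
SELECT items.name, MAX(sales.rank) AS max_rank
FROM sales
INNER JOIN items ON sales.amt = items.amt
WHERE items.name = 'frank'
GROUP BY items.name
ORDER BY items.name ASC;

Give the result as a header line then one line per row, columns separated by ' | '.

== RESULT ==
items.name | max_rank
frank | 7

Derivation:
After JOIN items (2 rows):
sales.rank | sales.amt | items.amt | items.name
7 | 5 | 5 | frank
30 | 1 | 1 | hank
After WHERE (1 rows):
sales.rank | sales.amt | items.amt | items.name
7 | 5 | 5 | frank
After GROUP BY (1 rows):
items.name | max_rank
frank | 7
After ORDER BY (1 rows):
items.name | max_rank
frank | 7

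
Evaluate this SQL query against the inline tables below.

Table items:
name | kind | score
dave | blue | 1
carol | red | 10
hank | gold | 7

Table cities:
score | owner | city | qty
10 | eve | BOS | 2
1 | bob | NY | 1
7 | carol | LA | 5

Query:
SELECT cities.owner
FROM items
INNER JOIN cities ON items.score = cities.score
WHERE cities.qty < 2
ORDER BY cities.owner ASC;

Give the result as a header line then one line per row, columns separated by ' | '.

After JOIN cities (3 rows):
items.name | items.kind | items.score | cities.score | cities.owner | cities.city | cities.qty
dave | blue | 1 | 1 | bob | NY | 1
carol | red | 10 | 10 | eve | BOS | 2
hank | gold | 7 | 7 | carol | LA | 5
After WHERE (1 rows):
items.name | items.kind | items.score | cities.score | cities.owner | cities.city | cities.qty
dave | blue | 1 | 1 | bob | NY | 1
After SELECT (1 rows):
cities.owner
bob
After ORDER BY (1 rows):
cities.owner
bob

== RESULT ==
cities.owner
bob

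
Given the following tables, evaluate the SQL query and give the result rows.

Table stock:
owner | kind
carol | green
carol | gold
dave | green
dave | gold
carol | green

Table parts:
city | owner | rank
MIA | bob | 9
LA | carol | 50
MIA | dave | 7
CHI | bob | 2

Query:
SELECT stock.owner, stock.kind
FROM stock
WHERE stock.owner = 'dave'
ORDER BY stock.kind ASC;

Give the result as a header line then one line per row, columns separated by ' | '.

== RESULT ==
stock.owner | stock.kind
dave | gold
dave | green

Derivation:
After WHERE (2 rows):
stock.owner | stock.kind
dave | green
dave | gold
After SELECT (2 rows):
stock.owner | stock.kind
dave | green
dave | gold
After ORDER BY (2 rows):
stock.owner | stock.kind
dave | gold
dave | green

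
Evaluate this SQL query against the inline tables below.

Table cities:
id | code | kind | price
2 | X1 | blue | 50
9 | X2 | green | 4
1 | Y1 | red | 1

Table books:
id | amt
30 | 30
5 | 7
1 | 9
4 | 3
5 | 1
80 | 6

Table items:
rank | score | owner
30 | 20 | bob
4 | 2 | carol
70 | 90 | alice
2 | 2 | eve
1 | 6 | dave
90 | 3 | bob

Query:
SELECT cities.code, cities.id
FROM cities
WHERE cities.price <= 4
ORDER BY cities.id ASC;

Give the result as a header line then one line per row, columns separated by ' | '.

After WHERE (2 rows):
cities.id | cities.code | cities.kind | cities.price
9 | X2 | green | 4
1 | Y1 | red | 1
After SELECT (2 rows):
cities.code | cities.id
X2 | 9
Y1 | 1
After ORDER BY (2 rows):
cities.code | cities.id
Y1 | 1
X2 | 9

== RESULT ==
cities.code | cities.id
Y1 | 1
X2 | 9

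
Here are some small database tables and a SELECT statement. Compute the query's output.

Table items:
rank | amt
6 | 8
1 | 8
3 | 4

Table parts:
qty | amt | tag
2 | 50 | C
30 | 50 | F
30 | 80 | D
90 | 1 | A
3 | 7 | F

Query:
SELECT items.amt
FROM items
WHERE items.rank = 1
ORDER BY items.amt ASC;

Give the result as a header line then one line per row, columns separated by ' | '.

== RESULT ==
items.amt
8

Derivation:
After WHERE (1 rows):
items.rank | items.amt
1 | 8
After SELECT (1 rows):
items.amt
8
After ORDER BY (1 rows):
items.amt
8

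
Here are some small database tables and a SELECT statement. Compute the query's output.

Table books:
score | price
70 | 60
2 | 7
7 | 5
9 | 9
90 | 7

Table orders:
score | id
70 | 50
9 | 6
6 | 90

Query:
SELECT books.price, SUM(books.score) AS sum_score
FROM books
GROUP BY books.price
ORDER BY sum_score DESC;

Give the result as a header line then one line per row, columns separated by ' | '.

== RESULT ==
books.price | sum_score
7 | 92
60 | 70
9 | 9
5 | 7

Derivation:
After GROUP BY (4 rows):
books.price | sum_score
60 | 70
7 | 92
5 | 7
9 | 9
After ORDER BY (4 rows):
books.price | sum_score
7 | 92
60 | 70
9 | 9
5 | 7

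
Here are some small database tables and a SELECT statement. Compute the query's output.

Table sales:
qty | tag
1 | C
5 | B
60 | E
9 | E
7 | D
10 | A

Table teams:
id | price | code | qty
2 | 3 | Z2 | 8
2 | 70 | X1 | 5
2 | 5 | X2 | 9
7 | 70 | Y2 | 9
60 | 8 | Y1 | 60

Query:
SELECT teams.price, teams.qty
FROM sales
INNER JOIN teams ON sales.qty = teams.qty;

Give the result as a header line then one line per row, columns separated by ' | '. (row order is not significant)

== RESULT ==
teams.price | teams.qty
70 | 5
8 | 60
5 | 9
70 | 9

Derivation:
After JOIN teams (4 rows):
sales.qty | sales.tag | teams.id | teams.price | teams.code | teams.qty
5 | B | 2 | 70 | X1 | 5
60 | E | 60 | 8 | Y1 | 60
9 | E | 2 | 5 | X2 | 9
9 | E | 7 | 70 | Y2 | 9
After SELECT (4 rows):
teams.price | teams.qty
70 | 5
8 | 60
5 | 9
70 | 9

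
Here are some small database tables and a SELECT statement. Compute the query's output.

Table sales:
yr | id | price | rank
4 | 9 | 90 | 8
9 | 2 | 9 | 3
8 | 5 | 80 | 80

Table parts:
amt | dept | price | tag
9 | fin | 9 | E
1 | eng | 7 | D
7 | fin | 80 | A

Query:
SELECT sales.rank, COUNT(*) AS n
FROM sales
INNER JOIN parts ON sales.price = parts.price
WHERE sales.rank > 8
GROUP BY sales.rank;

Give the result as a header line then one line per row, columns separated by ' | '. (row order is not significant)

== RESULT ==
sales.rank | n
80 | 1

Derivation:
After JOIN parts (2 rows):
sales.yr | sales.id | sales.price | sales.rank | parts.amt | parts.dept | parts.price | parts.tag
9 | 2 | 9 | 3 | 9 | fin | 9 | E
8 | 5 | 80 | 80 | 7 | fin | 80 | A
After WHERE (1 rows):
sales.yr | sales.id | sales.price | sales.rank | parts.amt | parts.dept | parts.price | parts.tag
8 | 5 | 80 | 80 | 7 | fin | 80 | A
After GROUP BY (1 rows):
sales.rank | n
80 | 1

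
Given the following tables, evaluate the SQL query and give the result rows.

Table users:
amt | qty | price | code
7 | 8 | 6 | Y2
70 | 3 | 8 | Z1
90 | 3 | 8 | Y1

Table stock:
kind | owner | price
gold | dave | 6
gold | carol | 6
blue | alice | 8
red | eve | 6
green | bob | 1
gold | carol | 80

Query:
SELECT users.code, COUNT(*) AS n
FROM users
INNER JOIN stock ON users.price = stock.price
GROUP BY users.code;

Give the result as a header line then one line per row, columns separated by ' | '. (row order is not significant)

== RESULT ==
users.code | n
Y2 | 3
Z1 | 1
Y1 | 1

Derivation:
After JOIN stock (5 rows):
users.amt | users.qty | users.price | users.code | stock.kind | stock.owner | stock.price
7 | 8 | 6 | Y2 | gold | dave | 6
7 | 8 | 6 | Y2 | gold | carol | 6
7 | 8 | 6 | Y2 | red | eve | 6
70 | 3 | 8 | Z1 | blue | alice | 8
90 | 3 | 8 | Y1 | blue | alice | 8
After GROUP BY (3 rows):
users.code | n
Y2 | 3
Z1 | 1
Y1 | 1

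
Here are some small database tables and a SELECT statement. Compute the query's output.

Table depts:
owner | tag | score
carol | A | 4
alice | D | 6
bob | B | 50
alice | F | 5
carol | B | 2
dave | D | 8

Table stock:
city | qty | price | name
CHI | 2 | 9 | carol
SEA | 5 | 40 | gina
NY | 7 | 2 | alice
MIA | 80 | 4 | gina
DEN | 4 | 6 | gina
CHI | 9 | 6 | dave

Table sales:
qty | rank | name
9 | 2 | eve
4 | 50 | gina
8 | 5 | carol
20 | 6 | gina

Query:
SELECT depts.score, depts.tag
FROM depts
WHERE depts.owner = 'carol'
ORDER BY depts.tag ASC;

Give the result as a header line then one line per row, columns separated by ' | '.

After WHERE (2 rows):
depts.owner | depts.tag | depts.score
carol | A | 4
carol | B | 2
After SELECT (2 rows):
depts.score | depts.tag
4 | A
2 | B
After ORDER BY (2 rows):
depts.score | depts.tag
4 | A
2 | B

== RESULT ==
depts.score | depts.tag
4 | A
2 | B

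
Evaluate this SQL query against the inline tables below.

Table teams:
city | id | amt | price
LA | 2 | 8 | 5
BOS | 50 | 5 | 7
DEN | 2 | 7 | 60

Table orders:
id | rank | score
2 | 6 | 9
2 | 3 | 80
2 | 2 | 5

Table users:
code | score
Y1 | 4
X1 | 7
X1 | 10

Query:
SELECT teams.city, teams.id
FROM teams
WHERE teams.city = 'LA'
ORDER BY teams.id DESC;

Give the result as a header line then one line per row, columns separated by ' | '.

After WHERE (1 rows):
teams.city | teams.id | teams.amt | teams.price
LA | 2 | 8 | 5
After SELECT (1 rows):
teams.city | teams.id
LA | 2
After ORDER BY (1 rows):
teams.city | teams.id
LA | 2

== RESULT ==
teams.city | teams.id
LA | 2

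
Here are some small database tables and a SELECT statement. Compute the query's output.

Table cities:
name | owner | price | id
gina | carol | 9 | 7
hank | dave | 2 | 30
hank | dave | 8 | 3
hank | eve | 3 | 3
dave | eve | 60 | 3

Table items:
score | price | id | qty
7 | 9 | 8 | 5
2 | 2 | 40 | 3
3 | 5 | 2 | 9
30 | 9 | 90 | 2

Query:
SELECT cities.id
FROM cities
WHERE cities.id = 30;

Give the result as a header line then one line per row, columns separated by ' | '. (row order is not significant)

After WHERE (1 rows):
cities.name | cities.owner | cities.price | cities.id
hank | dave | 2 | 30
After SELECT (1 rows):
cities.id
30

== RESULT ==
cities.id
30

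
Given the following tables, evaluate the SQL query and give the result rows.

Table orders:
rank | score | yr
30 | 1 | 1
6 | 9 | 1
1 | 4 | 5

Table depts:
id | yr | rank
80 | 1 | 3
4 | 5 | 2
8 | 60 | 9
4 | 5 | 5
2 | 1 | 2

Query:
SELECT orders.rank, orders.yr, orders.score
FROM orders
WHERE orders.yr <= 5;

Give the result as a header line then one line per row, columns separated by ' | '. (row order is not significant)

After WHERE (3 rows):
orders.rank | orders.score | orders.yr
30 | 1 | 1
6 | 9 | 1
1 | 4 | 5
After SELECT (3 rows):
orders.rank | orders.yr | orders.score
30 | 1 | 1
6 | 1 | 9
1 | 5 | 4

== RESULT ==
orders.rank | orders.yr | orders.score
30 | 1 | 1
6 | 1 | 9
1 | 5 | 4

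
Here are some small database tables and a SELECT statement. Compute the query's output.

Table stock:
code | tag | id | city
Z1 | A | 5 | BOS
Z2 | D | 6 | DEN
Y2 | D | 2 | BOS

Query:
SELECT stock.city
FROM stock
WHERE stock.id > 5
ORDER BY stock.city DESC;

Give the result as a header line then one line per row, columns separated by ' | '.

After WHERE (1 rows):
stock.code | stock.tag | stock.id | stock.city
Z2 | D | 6 | DEN
After SELECT (1 rows):
stock.city
DEN
After ORDER BY (1 rows):
stock.city
DEN

== RESULT ==
stock.city
DEN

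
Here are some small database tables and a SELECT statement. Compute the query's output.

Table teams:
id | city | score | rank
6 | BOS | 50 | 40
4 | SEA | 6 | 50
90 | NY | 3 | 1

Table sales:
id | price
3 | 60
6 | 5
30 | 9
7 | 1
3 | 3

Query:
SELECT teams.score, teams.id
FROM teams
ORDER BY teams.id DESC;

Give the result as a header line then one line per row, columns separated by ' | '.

After SELECT (3 rows):
teams.score | teams.id
50 | 6
6 | 4
3 | 90
After ORDER BY (3 rows):
teams.score | teams.id
3 | 90
50 | 6
6 | 4

== RESULT ==
teams.score | teams.id
3 | 90
50 | 6
6 | 4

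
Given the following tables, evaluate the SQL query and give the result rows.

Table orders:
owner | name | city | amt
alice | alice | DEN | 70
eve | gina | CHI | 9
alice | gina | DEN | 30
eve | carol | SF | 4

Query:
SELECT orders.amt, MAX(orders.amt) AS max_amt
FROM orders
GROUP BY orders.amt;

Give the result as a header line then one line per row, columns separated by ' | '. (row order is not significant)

== RESULT ==
orders.amt | max_amt
70 | 70
9 | 9
30 | 30
4 | 4

Derivation:
After GROUP BY (4 rows):
orders.amt | max_amt
70 | 70
9 | 9
30 | 30
4 | 4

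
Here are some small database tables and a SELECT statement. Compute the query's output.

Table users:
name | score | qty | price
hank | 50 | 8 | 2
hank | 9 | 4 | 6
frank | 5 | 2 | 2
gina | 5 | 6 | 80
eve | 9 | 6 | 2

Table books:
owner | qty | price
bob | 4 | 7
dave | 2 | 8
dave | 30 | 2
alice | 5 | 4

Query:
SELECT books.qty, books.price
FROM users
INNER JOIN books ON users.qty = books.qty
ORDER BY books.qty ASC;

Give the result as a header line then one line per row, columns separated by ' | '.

== RESULT ==
books.qty | books.price
2 | 8
4 | 7

Derivation:
After JOIN books (2 rows):
users.name | users.score | users.qty | users.price | books.owner | books.qty | books.price
hank | 9 | 4 | 6 | bob | 4 | 7
frank | 5 | 2 | 2 | dave | 2 | 8
After SELECT (2 rows):
books.qty | books.price
4 | 7
2 | 8
After ORDER BY (2 rows):
books.qty | books.price
2 | 8
4 | 7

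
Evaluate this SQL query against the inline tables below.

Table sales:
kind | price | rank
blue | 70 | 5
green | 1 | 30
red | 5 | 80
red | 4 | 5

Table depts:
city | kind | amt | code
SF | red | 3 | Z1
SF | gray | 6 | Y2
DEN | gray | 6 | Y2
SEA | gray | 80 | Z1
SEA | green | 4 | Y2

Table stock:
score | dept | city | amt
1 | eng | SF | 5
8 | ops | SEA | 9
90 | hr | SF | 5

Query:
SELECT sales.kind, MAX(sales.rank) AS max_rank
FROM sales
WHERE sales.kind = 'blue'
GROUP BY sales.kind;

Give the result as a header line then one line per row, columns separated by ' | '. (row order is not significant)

== RESULT ==
sales.kind | max_rank
blue | 5

Derivation:
After WHERE (1 rows):
sales.kind | sales.price | sales.rank
blue | 70 | 5
After GROUP BY (1 rows):
sales.kind | max_rank
blue | 5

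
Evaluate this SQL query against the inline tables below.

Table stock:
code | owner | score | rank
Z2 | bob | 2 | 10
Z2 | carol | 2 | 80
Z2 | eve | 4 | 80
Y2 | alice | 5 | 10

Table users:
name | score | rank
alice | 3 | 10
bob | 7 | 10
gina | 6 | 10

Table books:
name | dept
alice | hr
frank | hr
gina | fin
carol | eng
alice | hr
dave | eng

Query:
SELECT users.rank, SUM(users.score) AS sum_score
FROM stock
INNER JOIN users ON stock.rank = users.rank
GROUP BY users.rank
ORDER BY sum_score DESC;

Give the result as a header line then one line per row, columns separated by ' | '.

== RESULT ==
users.rank | sum_score
10 | 32

Derivation:
After JOIN users (6 rows):
stock.code | stock.owner | stock.score | stock.rank | users.name | users.score | users.rank
Z2 | bob | 2 | 10 | alice | 3 | 10
Z2 | bob | 2 | 10 | bob | 7 | 10
Z2 | bob | 2 | 10 | gina | 6 | 10
Y2 | alice | 5 | 10 | alice | 3 | 10
Y2 | alice | 5 | 10 | bob | 7 | 10
Y2 | alice | 5 | 10 | gina | 6 | 10
After GROUP BY (1 rows):
users.rank | sum_score
10 | 32
After ORDER BY (1 rows):
users.rank | sum_score
10 | 32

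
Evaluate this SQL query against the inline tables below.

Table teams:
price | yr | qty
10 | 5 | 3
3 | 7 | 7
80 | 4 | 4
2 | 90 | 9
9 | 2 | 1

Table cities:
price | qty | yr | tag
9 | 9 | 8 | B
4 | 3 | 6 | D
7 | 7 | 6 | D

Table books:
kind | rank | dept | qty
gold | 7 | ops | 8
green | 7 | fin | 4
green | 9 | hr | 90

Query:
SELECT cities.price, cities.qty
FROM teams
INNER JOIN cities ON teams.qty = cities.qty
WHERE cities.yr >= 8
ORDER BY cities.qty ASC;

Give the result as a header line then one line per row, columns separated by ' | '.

After JOIN cities (3 rows):
teams.price | teams.yr | teams.qty | cities.price | cities.qty | cities.yr | cities.tag
10 | 5 | 3 | 4 | 3 | 6 | D
3 | 7 | 7 | 7 | 7 | 6 | D
2 | 90 | 9 | 9 | 9 | 8 | B
After WHERE (1 rows):
teams.price | teams.yr | teams.qty | cities.price | cities.qty | cities.yr | cities.tag
2 | 90 | 9 | 9 | 9 | 8 | B
After SELECT (1 rows):
cities.price | cities.qty
9 | 9
After ORDER BY (1 rows):
cities.price | cities.qty
9 | 9

== RESULT ==
cities.price | cities.qty
9 | 9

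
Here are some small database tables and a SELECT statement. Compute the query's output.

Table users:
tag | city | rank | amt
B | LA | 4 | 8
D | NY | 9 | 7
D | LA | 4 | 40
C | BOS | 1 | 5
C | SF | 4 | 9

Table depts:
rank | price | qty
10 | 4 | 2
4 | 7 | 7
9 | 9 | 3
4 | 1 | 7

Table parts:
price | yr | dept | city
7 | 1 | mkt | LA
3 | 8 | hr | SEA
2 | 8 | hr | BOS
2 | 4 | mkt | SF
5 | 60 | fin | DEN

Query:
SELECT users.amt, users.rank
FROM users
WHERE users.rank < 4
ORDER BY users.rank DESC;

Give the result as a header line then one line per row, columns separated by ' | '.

After WHERE (1 rows):
users.tag | users.city | users.rank | users.amt
C | BOS | 1 | 5
After SELECT (1 rows):
users.amt | users.rank
5 | 1
After ORDER BY (1 rows):
users.amt | users.rank
5 | 1

== RESULT ==
users.amt | users.rank
5 | 1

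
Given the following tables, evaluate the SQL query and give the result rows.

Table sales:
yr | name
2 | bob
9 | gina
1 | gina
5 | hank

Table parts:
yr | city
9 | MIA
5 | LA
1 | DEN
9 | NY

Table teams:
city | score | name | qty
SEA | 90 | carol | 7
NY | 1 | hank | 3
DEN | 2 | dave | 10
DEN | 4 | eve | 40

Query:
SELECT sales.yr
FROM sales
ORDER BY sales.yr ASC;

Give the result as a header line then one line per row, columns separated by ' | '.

After SELECT (4 rows):
sales.yr
2
9
1
5
After ORDER BY (4 rows):
sales.yr
1
2
5
9

== RESULT ==
sales.yr
1
2
5
9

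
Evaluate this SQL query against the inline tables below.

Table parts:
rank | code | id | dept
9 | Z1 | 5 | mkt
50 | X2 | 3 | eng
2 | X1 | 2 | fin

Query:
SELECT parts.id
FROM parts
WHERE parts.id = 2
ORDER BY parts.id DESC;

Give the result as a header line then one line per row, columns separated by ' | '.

== RESULT ==
parts.id
2

Derivation:
After WHERE (1 rows):
parts.rank | parts.code | parts.id | parts.dept
2 | X1 | 2 | fin
After SELECT (1 rows):
parts.id
2
After ORDER BY (1 rows):
parts.id
2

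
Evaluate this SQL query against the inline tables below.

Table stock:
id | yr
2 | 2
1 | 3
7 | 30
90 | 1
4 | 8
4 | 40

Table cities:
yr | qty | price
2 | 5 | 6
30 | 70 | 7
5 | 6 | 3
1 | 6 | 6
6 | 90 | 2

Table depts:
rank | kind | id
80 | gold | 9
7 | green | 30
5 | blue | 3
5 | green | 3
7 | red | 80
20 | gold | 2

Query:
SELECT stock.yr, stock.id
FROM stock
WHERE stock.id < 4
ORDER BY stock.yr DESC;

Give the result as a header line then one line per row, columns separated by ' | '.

== RESULT ==
stock.yr | stock.id
3 | 1
2 | 2

Derivation:
After WHERE (2 rows):
stock.id | stock.yr
2 | 2
1 | 3
After SELECT (2 rows):
stock.yr | stock.id
2 | 2
3 | 1
After ORDER BY (2 rows):
stock.yr | stock.id
3 | 1
2 | 2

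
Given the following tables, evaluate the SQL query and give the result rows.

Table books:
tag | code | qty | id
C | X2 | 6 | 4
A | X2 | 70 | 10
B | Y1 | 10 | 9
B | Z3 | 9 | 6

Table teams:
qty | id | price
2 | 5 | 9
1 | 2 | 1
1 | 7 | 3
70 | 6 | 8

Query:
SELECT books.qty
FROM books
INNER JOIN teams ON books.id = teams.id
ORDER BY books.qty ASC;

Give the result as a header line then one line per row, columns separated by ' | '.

== RESULT ==
books.qty
9

Derivation:
After JOIN teams (1 rows):
books.tag | books.code | books.qty | books.id | teams.qty | teams.id | teams.price
B | Z3 | 9 | 6 | 70 | 6 | 8
After SELECT (1 rows):
books.qty
9
After ORDER BY (1 rows):
books.qty
9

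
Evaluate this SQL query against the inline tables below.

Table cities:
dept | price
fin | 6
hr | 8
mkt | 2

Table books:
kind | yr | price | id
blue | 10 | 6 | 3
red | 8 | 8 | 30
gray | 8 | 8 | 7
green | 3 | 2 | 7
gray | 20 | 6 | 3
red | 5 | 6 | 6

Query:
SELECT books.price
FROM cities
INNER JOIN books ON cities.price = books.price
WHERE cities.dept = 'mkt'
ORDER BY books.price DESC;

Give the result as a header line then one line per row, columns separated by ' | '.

== RESULT ==
books.price
2

Derivation:
After JOIN books (6 rows):
cities.dept | cities.price | books.kind | books.yr | books.price | books.id
fin | 6 | blue | 10 | 6 | 3
fin | 6 | gray | 20 | 6 | 3
fin | 6 | red | 5 | 6 | 6
hr | 8 | red | 8 | 8 | 30
hr | 8 | gray | 8 | 8 | 7
mkt | 2 | green | 3 | 2 | 7
After WHERE (1 rows):
cities.dept | cities.price | books.kind | books.yr | books.price | books.id
mkt | 2 | green | 3 | 2 | 7
After SELECT (1 rows):
books.price
2
After ORDER BY (1 rows):
books.price
2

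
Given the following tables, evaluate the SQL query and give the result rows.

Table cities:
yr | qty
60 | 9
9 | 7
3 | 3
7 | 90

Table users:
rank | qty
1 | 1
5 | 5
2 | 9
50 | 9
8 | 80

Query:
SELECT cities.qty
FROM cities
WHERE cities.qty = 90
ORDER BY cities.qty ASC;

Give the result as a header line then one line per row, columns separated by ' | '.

After WHERE (1 rows):
cities.yr | cities.qty
7 | 90
After SELECT (1 rows):
cities.qty
90
After ORDER BY (1 rows):
cities.qty
90

== RESULT ==
cities.qty
90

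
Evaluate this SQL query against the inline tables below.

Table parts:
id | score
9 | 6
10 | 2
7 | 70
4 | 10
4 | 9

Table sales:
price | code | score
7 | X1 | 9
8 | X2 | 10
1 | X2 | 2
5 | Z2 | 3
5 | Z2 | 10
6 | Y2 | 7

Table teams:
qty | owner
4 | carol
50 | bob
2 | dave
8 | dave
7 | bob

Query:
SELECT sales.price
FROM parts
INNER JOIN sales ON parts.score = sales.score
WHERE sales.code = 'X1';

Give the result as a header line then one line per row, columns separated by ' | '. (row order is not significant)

After JOIN sales (4 rows):
parts.id | parts.score | sales.price | sales.code | sales.score
10 | 2 | 1 | X2 | 2
4 | 10 | 8 | X2 | 10
4 | 10 | 5 | Z2 | 10
4 | 9 | 7 | X1 | 9
After WHERE (1 rows):
parts.id | parts.score | sales.price | sales.code | sales.score
4 | 9 | 7 | X1 | 9
After SELECT (1 rows):
sales.price
7

== RESULT ==
sales.price
7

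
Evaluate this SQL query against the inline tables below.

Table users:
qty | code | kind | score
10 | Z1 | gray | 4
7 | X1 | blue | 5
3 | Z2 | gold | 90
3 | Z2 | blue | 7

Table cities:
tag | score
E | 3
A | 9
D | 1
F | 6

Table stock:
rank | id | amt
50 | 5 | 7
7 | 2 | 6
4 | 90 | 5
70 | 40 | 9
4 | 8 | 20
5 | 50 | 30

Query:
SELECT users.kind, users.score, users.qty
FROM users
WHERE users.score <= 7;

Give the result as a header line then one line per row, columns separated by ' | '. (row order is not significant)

After WHERE (3 rows):
users.qty | users.code | users.kind | users.score
10 | Z1 | gray | 4
7 | X1 | blue | 5
3 | Z2 | blue | 7
After SELECT (3 rows):
users.kind | users.score | users.qty
gray | 4 | 10
blue | 5 | 7
blue | 7 | 3

== RESULT ==
users.kind | users.score | users.qty
gray | 4 | 10
blue | 5 | 7
blue | 7 | 3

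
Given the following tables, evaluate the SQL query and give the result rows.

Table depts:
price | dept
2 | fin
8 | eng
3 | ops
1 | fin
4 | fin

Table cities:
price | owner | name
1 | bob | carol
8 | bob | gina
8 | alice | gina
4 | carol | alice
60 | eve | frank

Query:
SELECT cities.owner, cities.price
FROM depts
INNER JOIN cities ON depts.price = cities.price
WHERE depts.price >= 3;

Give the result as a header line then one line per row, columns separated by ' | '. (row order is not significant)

After JOIN cities (4 rows):
depts.price | depts.dept | cities.price | cities.owner | cities.name
8 | eng | 8 | bob | gina
8 | eng | 8 | alice | gina
1 | fin | 1 | bob | carol
4 | fin | 4 | carol | alice
After WHERE (3 rows):
depts.price | depts.dept | cities.price | cities.owner | cities.name
8 | eng | 8 | bob | gina
8 | eng | 8 | alice | gina
4 | fin | 4 | carol | alice
After SELECT (3 rows):
cities.owner | cities.price
bob | 8
alice | 8
carol | 4

== RESULT ==
cities.owner | cities.price
bob | 8
alice | 8
carol | 4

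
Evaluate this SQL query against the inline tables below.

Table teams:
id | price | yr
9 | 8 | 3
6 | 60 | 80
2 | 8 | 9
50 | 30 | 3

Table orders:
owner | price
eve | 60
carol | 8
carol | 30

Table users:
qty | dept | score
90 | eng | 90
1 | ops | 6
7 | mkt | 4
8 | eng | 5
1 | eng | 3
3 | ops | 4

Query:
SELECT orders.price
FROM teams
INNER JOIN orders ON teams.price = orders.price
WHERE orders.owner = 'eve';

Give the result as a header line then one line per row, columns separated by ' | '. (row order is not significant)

== RESULT ==
orders.price
60

Derivation:
After JOIN orders (4 rows):
teams.id | teams.price | teams.yr | orders.owner | orders.price
9 | 8 | 3 | carol | 8
6 | 60 | 80 | eve | 60
2 | 8 | 9 | carol | 8
50 | 30 | 3 | carol | 30
After WHERE (1 rows):
teams.id | teams.price | teams.yr | orders.owner | orders.price
6 | 60 | 80 | eve | 60
After SELECT (1 rows):
orders.price
60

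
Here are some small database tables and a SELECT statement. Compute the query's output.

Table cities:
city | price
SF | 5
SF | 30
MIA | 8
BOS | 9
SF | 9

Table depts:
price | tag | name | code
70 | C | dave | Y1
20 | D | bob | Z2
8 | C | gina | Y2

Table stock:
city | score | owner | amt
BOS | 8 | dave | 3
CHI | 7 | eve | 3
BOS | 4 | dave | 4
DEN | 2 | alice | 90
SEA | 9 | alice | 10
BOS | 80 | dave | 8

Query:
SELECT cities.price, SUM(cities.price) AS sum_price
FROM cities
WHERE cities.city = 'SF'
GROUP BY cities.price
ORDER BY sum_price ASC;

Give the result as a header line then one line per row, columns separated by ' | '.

After WHERE (3 rows):
cities.city | cities.price
SF | 5
SF | 30
SF | 9
After GROUP BY (3 rows):
cities.price | sum_price
5 | 5
30 | 30
9 | 9
After ORDER BY (3 rows):
cities.price | sum_price
5 | 5
9 | 9
30 | 30

== RESULT ==
cities.price | sum_price
5 | 5
9 | 9
30 | 30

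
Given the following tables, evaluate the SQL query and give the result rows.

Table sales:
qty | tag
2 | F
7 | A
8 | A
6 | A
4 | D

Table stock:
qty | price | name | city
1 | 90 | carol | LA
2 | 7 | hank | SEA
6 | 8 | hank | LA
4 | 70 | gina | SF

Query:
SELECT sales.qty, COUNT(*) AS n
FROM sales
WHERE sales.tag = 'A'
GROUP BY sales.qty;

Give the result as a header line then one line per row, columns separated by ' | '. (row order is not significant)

== RESULT ==
sales.qty | n
7 | 1
8 | 1
6 | 1

Derivation:
After WHERE (3 rows):
sales.qty | sales.tag
7 | A
8 | A
6 | A
After GROUP BY (3 rows):
sales.qty | n
7 | 1
8 | 1
6 | 1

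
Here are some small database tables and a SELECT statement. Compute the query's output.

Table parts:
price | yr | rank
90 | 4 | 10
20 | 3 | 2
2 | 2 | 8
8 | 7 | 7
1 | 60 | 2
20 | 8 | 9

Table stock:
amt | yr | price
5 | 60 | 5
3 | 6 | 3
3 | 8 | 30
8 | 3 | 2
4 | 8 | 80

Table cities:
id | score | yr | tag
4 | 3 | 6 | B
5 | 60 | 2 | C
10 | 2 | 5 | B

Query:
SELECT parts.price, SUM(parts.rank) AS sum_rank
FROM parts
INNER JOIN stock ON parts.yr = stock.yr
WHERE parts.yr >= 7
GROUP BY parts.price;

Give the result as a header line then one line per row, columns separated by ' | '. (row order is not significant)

After JOIN stock (4 rows):
parts.price | parts.yr | parts.rank | stock.amt | stock.yr | stock.price
20 | 3 | 2 | 8 | 3 | 2
1 | 60 | 2 | 5 | 60 | 5
20 | 8 | 9 | 3 | 8 | 30
20 | 8 | 9 | 4 | 8 | 80
After WHERE (3 rows):
parts.price | parts.yr | parts.rank | stock.amt | stock.yr | stock.price
1 | 60 | 2 | 5 | 60 | 5
20 | 8 | 9 | 3 | 8 | 30
20 | 8 | 9 | 4 | 8 | 80
After GROUP BY (2 rows):
parts.price | sum_rank
1 | 2
20 | 18

== RESULT ==
parts.price | sum_rank
1 | 2
20 | 18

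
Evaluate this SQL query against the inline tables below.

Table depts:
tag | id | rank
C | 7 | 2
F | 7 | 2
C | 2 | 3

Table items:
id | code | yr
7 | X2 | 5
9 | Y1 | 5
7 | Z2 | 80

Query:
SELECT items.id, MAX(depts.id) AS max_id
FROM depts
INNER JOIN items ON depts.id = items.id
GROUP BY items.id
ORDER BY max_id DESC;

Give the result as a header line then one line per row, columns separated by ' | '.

== RESULT ==
items.id | max_id
7 | 7

Derivation:
After JOIN items (4 rows):
depts.tag | depts.id | depts.rank | items.id | items.code | items.yr
C | 7 | 2 | 7 | X2 | 5
C | 7 | 2 | 7 | Z2 | 80
F | 7 | 2 | 7 | X2 | 5
F | 7 | 2 | 7 | Z2 | 80
After GROUP BY (1 rows):
items.id | max_id
7 | 7
After ORDER BY (1 rows):
items.id | max_id
7 | 7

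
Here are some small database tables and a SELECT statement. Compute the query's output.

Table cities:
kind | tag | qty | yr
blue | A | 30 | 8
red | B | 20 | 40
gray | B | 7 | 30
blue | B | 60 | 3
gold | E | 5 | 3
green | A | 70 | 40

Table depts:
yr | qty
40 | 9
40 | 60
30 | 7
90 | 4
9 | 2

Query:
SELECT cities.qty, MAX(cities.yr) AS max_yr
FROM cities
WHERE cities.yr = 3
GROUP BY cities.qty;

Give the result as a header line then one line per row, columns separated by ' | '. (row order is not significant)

After WHERE (2 rows):
cities.kind | cities.tag | cities.qty | cities.yr
blue | B | 60 | 3
gold | E | 5 | 3
After GROUP BY (2 rows):
cities.qty | max_yr
60 | 3
5 | 3

== RESULT ==
cities.qty | max_yr
60 | 3
5 | 3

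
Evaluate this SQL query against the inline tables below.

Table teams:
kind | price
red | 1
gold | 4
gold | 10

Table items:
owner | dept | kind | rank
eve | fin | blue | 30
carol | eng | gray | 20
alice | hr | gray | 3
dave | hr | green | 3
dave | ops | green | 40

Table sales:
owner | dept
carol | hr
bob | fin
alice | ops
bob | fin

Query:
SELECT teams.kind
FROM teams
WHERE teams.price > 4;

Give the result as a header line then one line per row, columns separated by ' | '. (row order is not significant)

== RESULT ==
teams.kind
gold

Derivation:
After WHERE (1 rows):
teams.kind | teams.price
gold | 10
After SELECT (1 rows):
teams.kind
gold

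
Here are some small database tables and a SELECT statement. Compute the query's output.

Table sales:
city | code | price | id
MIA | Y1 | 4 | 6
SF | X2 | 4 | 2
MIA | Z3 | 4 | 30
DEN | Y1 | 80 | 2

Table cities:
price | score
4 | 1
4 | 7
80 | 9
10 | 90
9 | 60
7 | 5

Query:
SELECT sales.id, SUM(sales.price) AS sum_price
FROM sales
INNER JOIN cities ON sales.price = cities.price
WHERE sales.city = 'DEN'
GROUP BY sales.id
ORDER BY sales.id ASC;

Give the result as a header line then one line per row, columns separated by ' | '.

After JOIN cities (7 rows):
sales.city | sales.code | sales.price | sales.id | cities.price | cities.score
MIA | Y1 | 4 | 6 | 4 | 1
MIA | Y1 | 4 | 6 | 4 | 7
SF | X2 | 4 | 2 | 4 | 1
SF | X2 | 4 | 2 | 4 | 7
MIA | Z3 | 4 | 30 | 4 | 1
MIA | Z3 | 4 | 30 | 4 | 7
DEN | Y1 | 80 | 2 | 80 | 9
After WHERE (1 rows):
sales.city | sales.code | sales.price | sales.id | cities.price | cities.score
DEN | Y1 | 80 | 2 | 80 | 9
After GROUP BY (1 rows):
sales.id | sum_price
2 | 80
After ORDER BY (1 rows):
sales.id | sum_price
2 | 80

== RESULT ==
sales.id | sum_price
2 | 80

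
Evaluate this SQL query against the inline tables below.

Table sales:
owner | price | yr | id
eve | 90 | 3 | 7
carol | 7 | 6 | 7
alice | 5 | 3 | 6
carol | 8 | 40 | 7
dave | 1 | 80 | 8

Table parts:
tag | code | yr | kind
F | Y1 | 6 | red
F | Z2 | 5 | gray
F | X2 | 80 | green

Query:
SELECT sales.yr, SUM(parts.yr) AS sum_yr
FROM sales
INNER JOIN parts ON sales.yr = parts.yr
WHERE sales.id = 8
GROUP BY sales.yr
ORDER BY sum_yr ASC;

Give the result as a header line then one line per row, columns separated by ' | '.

== RESULT ==
sales.yr | sum_yr
80 | 80

Derivation:
After JOIN parts (2 rows):
sales.owner | sales.price | sales.yr | sales.id | parts.tag | parts.code | parts.yr | parts.kind
carol | 7 | 6 | 7 | F | Y1 | 6 | red
dave | 1 | 80 | 8 | F | X2 | 80 | green
After WHERE (1 rows):
sales.owner | sales.price | sales.yr | sales.id | parts.tag | parts.code | parts.yr | parts.kind
dave | 1 | 80 | 8 | F | X2 | 80 | green
After GROUP BY (1 rows):
sales.yr | sum_yr
80 | 80
After ORDER BY (1 rows):
sales.yr | sum_yr
80 | 80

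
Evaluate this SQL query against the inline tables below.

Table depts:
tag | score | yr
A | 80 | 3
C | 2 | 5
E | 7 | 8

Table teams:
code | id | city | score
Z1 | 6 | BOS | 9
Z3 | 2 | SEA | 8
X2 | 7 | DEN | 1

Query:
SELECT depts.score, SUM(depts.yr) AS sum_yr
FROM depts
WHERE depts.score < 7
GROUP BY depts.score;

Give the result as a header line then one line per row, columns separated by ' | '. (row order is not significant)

After WHERE (1 rows):
depts.tag | depts.score | depts.yr
C | 2 | 5
After GROUP BY (1 rows):
depts.score | sum_yr
2 | 5

== RESULT ==
depts.score | sum_yr
2 | 5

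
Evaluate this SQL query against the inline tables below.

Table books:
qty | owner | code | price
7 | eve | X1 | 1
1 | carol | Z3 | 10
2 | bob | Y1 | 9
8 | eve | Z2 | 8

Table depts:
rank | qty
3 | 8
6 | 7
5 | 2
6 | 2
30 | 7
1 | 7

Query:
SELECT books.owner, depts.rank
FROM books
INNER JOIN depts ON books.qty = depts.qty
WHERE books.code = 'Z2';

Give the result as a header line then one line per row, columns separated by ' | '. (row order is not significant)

== RESULT ==
books.owner | depts.rank
eve | 3

Derivation:
After JOIN depts (6 rows):
books.qty | books.owner | books.code | books.price | depts.rank | depts.qty
7 | eve | X1 | 1 | 6 | 7
7 | eve | X1 | 1 | 30 | 7
7 | eve | X1 | 1 | 1 | 7
2 | bob | Y1 | 9 | 5 | 2
2 | bob | Y1 | 9 | 6 | 2
8 | eve | Z2 | 8 | 3 | 8
After WHERE (1 rows):
books.qty | books.owner | books.code | books.price | depts.rank | depts.qty
8 | eve | Z2 | 8 | 3 | 8
After SELECT (1 rows):
books.owner | depts.rank
eve | 3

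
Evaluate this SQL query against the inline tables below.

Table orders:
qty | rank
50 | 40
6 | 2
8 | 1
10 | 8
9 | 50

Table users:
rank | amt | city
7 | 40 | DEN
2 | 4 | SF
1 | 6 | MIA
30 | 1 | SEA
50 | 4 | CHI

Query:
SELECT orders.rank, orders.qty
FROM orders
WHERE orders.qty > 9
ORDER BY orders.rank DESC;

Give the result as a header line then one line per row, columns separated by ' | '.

After WHERE (2 rows):
orders.qty | orders.rank
50 | 40
10 | 8
After SELECT (2 rows):
orders.rank | orders.qty
40 | 50
8 | 10
After ORDER BY (2 rows):
orders.rank | orders.qty
40 | 50
8 | 10

== RESULT ==
orders.rank | orders.qty
40 | 50
8 | 10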